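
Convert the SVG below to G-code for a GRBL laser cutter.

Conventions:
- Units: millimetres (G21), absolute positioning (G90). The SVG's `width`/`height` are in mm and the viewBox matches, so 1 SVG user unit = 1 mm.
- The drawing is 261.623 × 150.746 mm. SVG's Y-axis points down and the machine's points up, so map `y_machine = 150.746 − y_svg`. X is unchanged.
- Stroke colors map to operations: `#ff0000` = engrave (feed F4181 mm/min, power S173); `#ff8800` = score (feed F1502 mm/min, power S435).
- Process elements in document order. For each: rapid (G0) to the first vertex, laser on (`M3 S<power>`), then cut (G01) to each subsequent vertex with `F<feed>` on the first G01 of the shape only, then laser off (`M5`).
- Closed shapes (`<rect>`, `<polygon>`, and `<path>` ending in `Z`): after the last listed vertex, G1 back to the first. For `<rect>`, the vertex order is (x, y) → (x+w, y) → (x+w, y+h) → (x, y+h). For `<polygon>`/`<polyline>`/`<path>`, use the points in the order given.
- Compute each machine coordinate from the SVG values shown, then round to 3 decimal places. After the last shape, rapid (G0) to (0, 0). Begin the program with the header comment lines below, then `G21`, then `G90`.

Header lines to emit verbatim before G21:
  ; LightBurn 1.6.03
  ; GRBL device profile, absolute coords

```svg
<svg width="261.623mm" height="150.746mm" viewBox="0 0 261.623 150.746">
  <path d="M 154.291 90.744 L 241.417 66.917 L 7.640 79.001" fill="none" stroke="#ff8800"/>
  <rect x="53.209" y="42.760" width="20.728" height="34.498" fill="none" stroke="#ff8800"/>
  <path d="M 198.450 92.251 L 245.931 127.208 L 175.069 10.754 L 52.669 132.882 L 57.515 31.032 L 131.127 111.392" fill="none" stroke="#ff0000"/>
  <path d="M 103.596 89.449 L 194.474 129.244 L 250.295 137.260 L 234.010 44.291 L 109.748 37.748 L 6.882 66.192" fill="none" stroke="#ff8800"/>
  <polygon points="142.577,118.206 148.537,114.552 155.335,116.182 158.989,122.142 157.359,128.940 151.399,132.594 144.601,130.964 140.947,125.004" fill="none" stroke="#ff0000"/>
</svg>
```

; LightBurn 1.6.03
; GRBL device profile, absolute coords
G21
G90
G0 X154.291 Y60.002
M3 S435
G01 X241.417 Y83.829 F1502
G01 X7.640 Y71.745
M5
G0 X53.209 Y107.986
M3 S435
G01 X73.937 Y107.986 F1502
G01 X73.937 Y73.488
G01 X53.209 Y73.488
G01 X53.209 Y107.986
M5
G0 X198.450 Y58.495
M3 S173
G01 X245.931 Y23.538 F4181
G01 X175.069 Y139.992
G01 X52.669 Y17.864
G01 X57.515 Y119.714
G01 X131.127 Y39.354
M5
G0 X103.596 Y61.297
M3 S435
G01 X194.474 Y21.502 F1502
G01 X250.295 Y13.486
G01 X234.010 Y106.455
G01 X109.748 Y112.998
G01 X6.882 Y84.554
M5
G0 X142.577 Y32.540
M3 S173
G01 X148.537 Y36.194 F4181
G01 X155.335 Y34.564
G01 X158.989 Y28.604
G01 X157.359 Y21.806
G01 X151.399 Y18.152
G01 X144.601 Y19.782
G01 X140.947 Y25.742
G01 X142.577 Y32.540
M5
G0 X0.000 Y0.000

Since the viewBox matches the mm dimensions, user units are millimetres directly. The only transform is the Y-flip y_m = 150.746 − y_svg.

Shape 1 is a open polyline drawn with `<path>`. Its stroke #ff8800 means score at S435, F1502. After flipping Y the toolpath is (154.291,60.002) → (241.417,83.829) → (7.640,71.745).

Shape 2 is a rectangle drawn with `<rect>`. Its stroke #ff8800 means score at S435, F1502. After flipping Y the toolpath is (53.209,107.986) → (73.937,107.986) → (73.937,73.488) → (53.209,73.488) → (53.209,107.986), returning to the start.

Shape 3 is a open polyline drawn with `<path>`. Its stroke #ff0000 means engrave at S173, F4181. After flipping Y the toolpath is (198.450,58.495) → (245.931,23.538) → (175.069,139.992) → (52.669,17.864) → (57.515,119.714) → (131.127,39.354).

Shape 4 is a open polyline drawn with `<path>`. Its stroke #ff8800 means score at S435, F1502. After flipping Y the toolpath is (103.596,61.297) → (194.474,21.502) → (250.295,13.486) → (234.010,106.455) → (109.748,112.998) → (6.882,84.554).

Shape 5 is a regular polygon drawn with `<polygon>`. Its stroke #ff0000 means engrave at S173, F4181. After flipping Y the toolpath is (142.577,32.540) → (148.537,36.194) → (155.335,34.564) → (158.989,28.604) → (157.359,21.806) → (151.399,18.152) → (144.601,19.782) → (140.947,25.742) → (142.577,32.540), returning to the start.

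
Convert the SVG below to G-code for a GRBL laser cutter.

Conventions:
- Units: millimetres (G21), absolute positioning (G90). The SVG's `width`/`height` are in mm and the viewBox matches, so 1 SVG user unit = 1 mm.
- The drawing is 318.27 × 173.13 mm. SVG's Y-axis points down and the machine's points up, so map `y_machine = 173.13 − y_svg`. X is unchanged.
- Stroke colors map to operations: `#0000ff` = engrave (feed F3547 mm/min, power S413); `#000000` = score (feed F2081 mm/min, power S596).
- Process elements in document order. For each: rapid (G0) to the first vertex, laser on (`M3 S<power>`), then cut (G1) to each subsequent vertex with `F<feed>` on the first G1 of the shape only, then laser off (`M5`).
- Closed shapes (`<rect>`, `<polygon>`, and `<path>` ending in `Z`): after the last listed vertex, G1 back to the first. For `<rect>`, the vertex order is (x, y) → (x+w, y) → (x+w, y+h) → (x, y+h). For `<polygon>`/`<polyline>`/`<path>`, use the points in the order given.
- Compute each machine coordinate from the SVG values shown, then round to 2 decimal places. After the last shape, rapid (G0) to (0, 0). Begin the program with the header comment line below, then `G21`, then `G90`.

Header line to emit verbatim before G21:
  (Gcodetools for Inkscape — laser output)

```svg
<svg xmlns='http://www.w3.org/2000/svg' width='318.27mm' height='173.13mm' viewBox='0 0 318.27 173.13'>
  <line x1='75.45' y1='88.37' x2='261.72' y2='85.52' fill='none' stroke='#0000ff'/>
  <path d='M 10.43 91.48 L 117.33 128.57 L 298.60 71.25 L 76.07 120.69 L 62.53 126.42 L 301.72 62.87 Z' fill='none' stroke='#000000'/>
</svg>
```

1 u = 1 mm; y_m = 173.13 − y.

[1] `<line>` line segment, #0000ff→engrave S413 F3547: (75.45,84.76) → (261.72,87.61)

[2] `<path>` closed polygon, #000000→score S596 F2081: (10.43,81.65) → (117.33,44.56) → (298.60,101.88) → (76.07,52.44) → (62.53,46.71) → (301.72,110.26) → (10.43,81.65) (closed)

(Gcodetools for Inkscape — laser output)
G21
G90
G0 X75.45 Y84.76
M3 S413
G1 X261.72 Y87.61 F3547
M5
G0 X10.43 Y81.65
M3 S596
G1 X117.33 Y44.56 F2081
G1 X298.60 Y101.88
G1 X76.07 Y52.44
G1 X62.53 Y46.71
G1 X301.72 Y110.26
G1 X10.43 Y81.65
M5
G0 X0.00 Y0.00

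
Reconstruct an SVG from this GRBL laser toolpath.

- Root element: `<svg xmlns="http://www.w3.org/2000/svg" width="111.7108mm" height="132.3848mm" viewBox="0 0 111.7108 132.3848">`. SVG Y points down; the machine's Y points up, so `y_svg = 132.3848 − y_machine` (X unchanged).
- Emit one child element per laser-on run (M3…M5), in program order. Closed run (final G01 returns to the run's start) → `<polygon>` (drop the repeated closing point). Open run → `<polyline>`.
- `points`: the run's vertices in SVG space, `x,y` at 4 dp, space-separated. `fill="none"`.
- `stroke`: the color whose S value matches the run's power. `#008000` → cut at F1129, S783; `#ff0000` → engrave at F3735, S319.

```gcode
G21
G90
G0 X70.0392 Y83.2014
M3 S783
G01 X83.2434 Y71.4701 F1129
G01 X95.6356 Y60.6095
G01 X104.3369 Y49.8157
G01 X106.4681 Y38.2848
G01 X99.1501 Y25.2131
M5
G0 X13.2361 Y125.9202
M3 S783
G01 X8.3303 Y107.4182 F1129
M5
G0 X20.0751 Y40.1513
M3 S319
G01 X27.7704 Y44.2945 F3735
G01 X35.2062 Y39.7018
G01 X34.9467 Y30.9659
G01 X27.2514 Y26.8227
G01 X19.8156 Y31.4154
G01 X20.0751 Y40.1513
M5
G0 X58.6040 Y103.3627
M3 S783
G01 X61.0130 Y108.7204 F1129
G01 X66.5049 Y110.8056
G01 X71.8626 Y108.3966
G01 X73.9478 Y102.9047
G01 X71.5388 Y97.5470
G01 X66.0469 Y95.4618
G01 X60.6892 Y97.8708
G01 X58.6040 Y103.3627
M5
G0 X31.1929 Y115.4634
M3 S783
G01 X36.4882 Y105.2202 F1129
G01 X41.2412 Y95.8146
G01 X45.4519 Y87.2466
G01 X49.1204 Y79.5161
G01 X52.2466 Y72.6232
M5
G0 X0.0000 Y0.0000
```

<svg xmlns="http://www.w3.org/2000/svg" width="111.7108mm" height="132.3848mm" viewBox="0 0 111.7108 132.3848">
  <polyline points="70.0392,49.1834 83.2434,60.9147 95.6356,71.7753 104.3369,82.5691 106.4681,94.1000 99.1501,107.1717" fill="none" stroke="#008000"/>
  <polyline points="13.2361,6.4646 8.3303,24.9666" fill="none" stroke="#008000"/>
  <polygon points="20.0751,92.2335 27.7704,88.0903 35.2062,92.6830 34.9467,101.4189 27.2514,105.5621 19.8156,100.9694" fill="none" stroke="#ff0000"/>
  <polygon points="58.6040,29.0221 61.0130,23.6644 66.5049,21.5792 71.8626,23.9882 73.9478,29.4801 71.5388,34.8378 66.0469,36.9230 60.6892,34.5140" fill="none" stroke="#008000"/>
  <polyline points="31.1929,16.9214 36.4882,27.1646 41.2412,36.5702 45.4519,45.1382 49.1204,52.8687 52.2466,59.7616" fill="none" stroke="#008000"/>
</svg>

Each laser-on run becomes one SVG element. Flip Y back into SVG space with y_svg = 132.3848 − y_machine.

Run 1: power S783 maps to stroke `#008000` (cut). The run is open, so emit a `<polyline>` with points (Y-flipped): 70.0392,49.1834 83.2434,60.9147 95.6356,71.7753 104.3369,82.5691 106.4681,94.1000 99.1501,107.1717.

Run 2: S783 ⇒ cut layer `#008000`. The run is open, so emit a `<polyline>` with points (Y-flipped): 13.2361,6.4646 8.3303,24.9666.

Run 3: S319 ⇒ engrave layer `#ff0000`. The run returns to its start, so emit a `<polygon>` with points (Y-flipped): 20.0751,92.2335 27.7704,88.0903 35.2062,92.6830 34.9467,101.4189 27.2514,105.5621 19.8156,100.9694.

Run 4: power S783 maps to stroke `#008000` (cut). The run returns to its start, so emit a `<polygon>` with points (Y-flipped): 58.6040,29.0221 61.0130,23.6644 66.5049,21.5792 71.8626,23.9882 73.9478,29.4801 71.5388,34.8378 66.0469,36.9230 60.6892,34.5140.

Run 5: the run's S783 means `#008000` (cut). The run is open, so emit a `<polyline>` with points (Y-flipped): 31.1929,16.9214 36.4882,27.1646 41.2412,36.5702 45.4519,45.1382 49.1204,52.8687 52.2466,59.7616.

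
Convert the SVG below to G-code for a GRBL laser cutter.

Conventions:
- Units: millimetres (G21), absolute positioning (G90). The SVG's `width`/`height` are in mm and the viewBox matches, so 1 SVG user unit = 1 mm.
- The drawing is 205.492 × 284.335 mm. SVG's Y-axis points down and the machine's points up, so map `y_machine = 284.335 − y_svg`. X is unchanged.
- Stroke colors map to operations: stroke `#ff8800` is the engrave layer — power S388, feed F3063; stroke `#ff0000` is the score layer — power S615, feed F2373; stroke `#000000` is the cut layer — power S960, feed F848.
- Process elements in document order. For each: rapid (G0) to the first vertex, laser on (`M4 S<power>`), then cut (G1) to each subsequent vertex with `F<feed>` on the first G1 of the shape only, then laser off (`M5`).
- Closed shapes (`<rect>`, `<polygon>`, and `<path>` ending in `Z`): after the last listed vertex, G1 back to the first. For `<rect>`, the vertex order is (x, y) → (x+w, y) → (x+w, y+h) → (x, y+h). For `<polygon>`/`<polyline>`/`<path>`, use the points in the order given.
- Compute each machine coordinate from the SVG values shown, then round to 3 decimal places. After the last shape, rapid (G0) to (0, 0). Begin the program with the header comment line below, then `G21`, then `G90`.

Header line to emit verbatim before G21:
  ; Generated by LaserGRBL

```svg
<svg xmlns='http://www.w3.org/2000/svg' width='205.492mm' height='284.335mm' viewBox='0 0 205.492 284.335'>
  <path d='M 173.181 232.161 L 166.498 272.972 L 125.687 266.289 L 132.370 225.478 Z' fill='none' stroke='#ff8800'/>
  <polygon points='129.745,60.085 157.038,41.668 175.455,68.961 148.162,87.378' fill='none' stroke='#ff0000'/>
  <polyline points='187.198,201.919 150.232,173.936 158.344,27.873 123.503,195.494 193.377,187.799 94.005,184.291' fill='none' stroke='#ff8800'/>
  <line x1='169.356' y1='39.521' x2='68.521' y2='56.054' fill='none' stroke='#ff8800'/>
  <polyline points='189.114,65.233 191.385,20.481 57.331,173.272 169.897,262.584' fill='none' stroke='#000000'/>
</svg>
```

viewBox `0 0 205.492 284.335` with mm width/height → 1 unit = 1 mm. Flip: y_m = 284.335 − y_svg.

**Shape 1** — `<path>` regular polygon, stroke `#ff8800` → engrave (S388, F3063). Machine vertices: (173.181,52.174) → (166.498,11.363) → (125.687,18.046) → (132.370,58.857) → (173.181,52.174). Closed: final G1 returns to the first vertex.

**Shape 2** — `<polygon>` regular polygon, stroke `#ff0000` → score (S615, F2373). Machine vertices: (129.745,224.250) → (157.038,242.667) → (175.455,215.374) → (148.162,196.957) → (129.745,224.250). Closed: final G1 returns to the first vertex.

**Shape 3** — `<polyline>` open polyline, stroke `#ff8800` → engrave (S388, F3063). Machine vertices: (187.198,82.416) → (150.232,110.399) → (158.344,256.462) → (123.503,88.841) → (193.377,96.536) → (94.005,100.044). Open path.

**Shape 4** — `<line>` line segment, stroke `#ff8800` → engrave (S388, F3063). Machine vertices: (169.356,244.814) → (68.521,228.281). Open path.

**Shape 5** — `<polyline>` open polyline, stroke `#000000` → cut (S960, F848). Machine vertices: (189.114,219.102) → (191.385,263.854) → (57.331,111.063) → (169.897,21.751). Open path.

; Generated by LaserGRBL
G21
G90
G0 X173.181 Y52.174
M4 S388
G1 X166.498 Y11.363 F3063
G1 X125.687 Y18.046
G1 X132.370 Y58.857
G1 X173.181 Y52.174
M5
G0 X129.745 Y224.250
M4 S615
G1 X157.038 Y242.667 F2373
G1 X175.455 Y215.374
G1 X148.162 Y196.957
G1 X129.745 Y224.250
M5
G0 X187.198 Y82.416
M4 S388
G1 X150.232 Y110.399 F3063
G1 X158.344 Y256.462
G1 X123.503 Y88.841
G1 X193.377 Y96.536
G1 X94.005 Y100.044
M5
G0 X169.356 Y244.814
M4 S388
G1 X68.521 Y228.281 F3063
M5
G0 X189.114 Y219.102
M4 S960
G1 X191.385 Y263.854 F848
G1 X57.331 Y111.063
G1 X169.897 Y21.751
M5
G0 X0.000 Y0.000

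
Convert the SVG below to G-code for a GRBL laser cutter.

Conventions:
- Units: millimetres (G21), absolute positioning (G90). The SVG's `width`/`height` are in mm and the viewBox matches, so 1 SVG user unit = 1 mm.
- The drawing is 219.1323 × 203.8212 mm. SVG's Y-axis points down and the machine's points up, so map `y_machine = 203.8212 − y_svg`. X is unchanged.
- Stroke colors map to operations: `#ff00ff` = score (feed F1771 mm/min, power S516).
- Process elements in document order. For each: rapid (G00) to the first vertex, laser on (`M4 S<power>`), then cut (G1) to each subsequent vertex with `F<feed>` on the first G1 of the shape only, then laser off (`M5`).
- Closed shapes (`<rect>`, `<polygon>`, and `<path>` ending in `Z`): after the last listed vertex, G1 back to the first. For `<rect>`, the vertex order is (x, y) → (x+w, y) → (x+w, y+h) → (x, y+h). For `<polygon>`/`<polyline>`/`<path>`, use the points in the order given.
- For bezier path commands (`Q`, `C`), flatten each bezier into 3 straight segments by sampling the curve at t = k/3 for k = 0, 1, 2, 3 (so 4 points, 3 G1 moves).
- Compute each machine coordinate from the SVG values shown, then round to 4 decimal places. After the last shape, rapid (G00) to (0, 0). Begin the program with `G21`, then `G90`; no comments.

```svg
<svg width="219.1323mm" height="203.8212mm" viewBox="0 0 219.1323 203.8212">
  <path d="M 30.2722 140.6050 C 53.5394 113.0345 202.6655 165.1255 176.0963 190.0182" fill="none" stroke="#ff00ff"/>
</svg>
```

G21
G90
G00 X30.2722 Y63.2162
M4 S516
G1 X84.3237 Y68.1906 F1771
G1 X155.2691 Y43.8040
G1 X176.0963 Y13.8030
M5
G00 X0.0000 Y0.0000

1 u = 1 mm; y_m = 203.8212 − y.

[1] `<path>` cubic bezier, #ff00ff→score S516 F1771: (30.2722,63.2162) → (84.3237,68.1906) → (155.2691,43.8040) → (176.0963,13.8030)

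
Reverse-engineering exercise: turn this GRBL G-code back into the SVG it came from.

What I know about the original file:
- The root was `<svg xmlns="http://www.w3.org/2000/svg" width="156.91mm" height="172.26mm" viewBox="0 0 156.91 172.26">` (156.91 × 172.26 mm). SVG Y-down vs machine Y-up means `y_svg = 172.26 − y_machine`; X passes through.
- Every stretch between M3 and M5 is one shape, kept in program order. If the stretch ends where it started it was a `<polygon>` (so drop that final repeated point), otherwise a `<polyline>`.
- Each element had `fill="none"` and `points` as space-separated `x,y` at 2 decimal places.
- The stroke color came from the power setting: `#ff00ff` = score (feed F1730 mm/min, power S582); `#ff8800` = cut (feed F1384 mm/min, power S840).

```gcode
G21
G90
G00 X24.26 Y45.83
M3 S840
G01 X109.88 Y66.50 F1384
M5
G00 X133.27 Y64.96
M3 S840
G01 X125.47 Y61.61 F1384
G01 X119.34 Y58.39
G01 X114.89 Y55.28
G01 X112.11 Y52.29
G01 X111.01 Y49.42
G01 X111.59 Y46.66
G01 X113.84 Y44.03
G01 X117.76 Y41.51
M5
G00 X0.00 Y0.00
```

<svg xmlns="http://www.w3.org/2000/svg" width="156.91mm" height="172.26mm" viewBox="0 0 156.91 172.26">
  <polyline points="24.26,126.43 109.88,105.76" fill="none" stroke="#ff8800"/>
  <polyline points="133.27,107.30 125.47,110.65 119.34,113.87 114.89,116.98 112.11,119.97 111.01,122.84 111.59,125.60 113.84,128.23 117.76,130.75" fill="none" stroke="#ff8800"/>
</svg>

Machine Y-up, SVG Y-down with viewBox height 172.26, so y_svg = 172.26 − y_machine; X carries over. Every run uses S840, so all elements get stroke `#ff8800` (cut).

Run 1: The run is open, so emit a `<polyline>` with points (Y-flipped): 24.26,126.43 109.88,105.76.

Run 2: The run is open, so emit a `<polyline>` with points (Y-flipped): 133.27,107.30 125.47,110.65 119.34,113.87 114.89,116.98 112.11,119.97 111.01,122.84 111.59,125.60 113.84,128.23 117.76,130.75.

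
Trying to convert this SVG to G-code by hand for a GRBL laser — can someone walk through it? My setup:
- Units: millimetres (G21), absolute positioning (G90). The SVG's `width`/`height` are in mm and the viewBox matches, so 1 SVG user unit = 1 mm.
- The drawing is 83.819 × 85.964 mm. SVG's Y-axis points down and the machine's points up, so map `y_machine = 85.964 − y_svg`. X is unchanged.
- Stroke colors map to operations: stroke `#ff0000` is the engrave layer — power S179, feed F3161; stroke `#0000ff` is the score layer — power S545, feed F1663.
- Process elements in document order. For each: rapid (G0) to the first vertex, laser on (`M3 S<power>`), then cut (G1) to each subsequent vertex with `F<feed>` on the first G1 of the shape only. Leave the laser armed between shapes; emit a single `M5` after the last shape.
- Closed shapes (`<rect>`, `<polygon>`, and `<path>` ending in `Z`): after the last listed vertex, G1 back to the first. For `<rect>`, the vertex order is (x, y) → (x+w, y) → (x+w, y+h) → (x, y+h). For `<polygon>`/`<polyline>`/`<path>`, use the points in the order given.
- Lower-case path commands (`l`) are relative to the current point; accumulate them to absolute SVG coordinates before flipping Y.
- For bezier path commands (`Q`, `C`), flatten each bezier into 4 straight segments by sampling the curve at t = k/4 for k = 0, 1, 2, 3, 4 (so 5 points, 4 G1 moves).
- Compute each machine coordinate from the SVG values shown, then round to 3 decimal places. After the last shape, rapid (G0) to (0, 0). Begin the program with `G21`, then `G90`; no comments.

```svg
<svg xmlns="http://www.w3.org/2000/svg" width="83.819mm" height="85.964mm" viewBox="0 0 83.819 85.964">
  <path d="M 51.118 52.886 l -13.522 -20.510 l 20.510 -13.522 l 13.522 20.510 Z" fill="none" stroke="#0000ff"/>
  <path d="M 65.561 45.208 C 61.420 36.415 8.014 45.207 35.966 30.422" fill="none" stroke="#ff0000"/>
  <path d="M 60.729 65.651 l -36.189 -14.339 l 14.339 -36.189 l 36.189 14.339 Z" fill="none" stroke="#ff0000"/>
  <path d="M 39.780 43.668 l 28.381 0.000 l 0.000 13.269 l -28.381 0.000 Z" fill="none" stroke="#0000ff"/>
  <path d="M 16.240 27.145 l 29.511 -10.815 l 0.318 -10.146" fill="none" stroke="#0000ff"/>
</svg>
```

1 u = 1 mm; y_m = 85.964 − y.

[1] `<path>` regular polygon, #0000ff→score S545 F1663: (51.118,33.078) → (37.596,53.588) → (58.106,67.110) → (71.628,46.600) → (51.118,33.078) (closed)

[2] `<path>` cubic bezier, #ff0000→engrave S179 F3161: (65.561,40.756) → (55.259,44.697) → (38.729,45.902) → (28.216,48.231) → (35.966,55.542)

[3] `<path>` regular polygon, #ff0000→engrave S179 F3161: (60.729,20.313) → (24.540,34.652) → (38.879,70.841) → (75.068,56.502) → (60.729,20.313) (closed)

[4] `<path>` rectangle, #0000ff→score S545 F1663: (39.780,42.296) → (68.161,42.296) → (68.161,29.027) → (39.780,29.027) → (39.780,42.296) (closed)

[5] `<path>` open polyline, #0000ff→score S545 F1663: (16.240,58.819) → (45.751,69.634) → (46.069,79.780)

G21
G90
G0 X51.118 Y33.078
M3 S545
G1 X37.596 Y53.588 F1663
G1 X58.106 Y67.110
G1 X71.628 Y46.600
G1 X51.118 Y33.078
G0 X65.561 Y40.756
M3 S179
G1 X55.259 Y44.697 F3161
G1 X38.729 Y45.902
G1 X28.216 Y48.231
G1 X35.966 Y55.542
G0 X60.729 Y20.313
M3 S179
G1 X24.540 Y34.652 F3161
G1 X38.879 Y70.841
G1 X75.068 Y56.502
G1 X60.729 Y20.313
G0 X39.780 Y42.296
M3 S545
G1 X68.161 Y42.296 F1663
G1 X68.161 Y29.027
G1 X39.780 Y29.027
G1 X39.780 Y42.296
G0 X16.240 Y58.819
M3 S545
G1 X45.751 Y69.634 F1663
G1 X46.069 Y79.780
M5
G0 X0.000 Y0.000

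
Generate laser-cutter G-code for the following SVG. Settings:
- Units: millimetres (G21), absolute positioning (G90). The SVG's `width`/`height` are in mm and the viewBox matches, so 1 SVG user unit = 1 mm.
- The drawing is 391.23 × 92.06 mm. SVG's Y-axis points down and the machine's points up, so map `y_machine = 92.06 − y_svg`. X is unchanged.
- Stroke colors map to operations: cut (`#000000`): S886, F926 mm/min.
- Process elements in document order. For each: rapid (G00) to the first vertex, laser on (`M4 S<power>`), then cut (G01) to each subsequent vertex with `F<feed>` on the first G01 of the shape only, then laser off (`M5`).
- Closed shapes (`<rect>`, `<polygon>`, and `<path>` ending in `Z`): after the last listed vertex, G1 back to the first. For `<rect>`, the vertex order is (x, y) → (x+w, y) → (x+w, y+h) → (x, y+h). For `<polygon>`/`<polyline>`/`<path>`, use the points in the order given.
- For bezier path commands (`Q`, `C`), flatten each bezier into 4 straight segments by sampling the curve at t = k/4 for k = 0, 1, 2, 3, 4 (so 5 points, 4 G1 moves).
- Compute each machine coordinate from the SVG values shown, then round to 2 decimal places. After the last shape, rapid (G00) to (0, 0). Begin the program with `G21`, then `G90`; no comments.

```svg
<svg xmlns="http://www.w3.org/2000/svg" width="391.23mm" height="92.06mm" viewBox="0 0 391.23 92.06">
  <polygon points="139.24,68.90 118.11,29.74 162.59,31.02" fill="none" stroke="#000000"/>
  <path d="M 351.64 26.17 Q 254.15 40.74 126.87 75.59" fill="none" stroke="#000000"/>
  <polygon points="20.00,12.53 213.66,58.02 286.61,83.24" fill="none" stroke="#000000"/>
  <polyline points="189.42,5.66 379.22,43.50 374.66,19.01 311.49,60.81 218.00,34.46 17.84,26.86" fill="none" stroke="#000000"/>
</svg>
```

1 u = 1 mm; y_m = 92.06 − y.

[1] `<polygon>` regular polygon, #000000→cut S886 F926: (139.24,23.16) → (118.11,62.32) → (162.59,61.04) → (139.24,23.16) (closed)

[2] `<path>` quadratic bezier, #000000→cut S886 F926: (351.64,65.89) → (301.03,57.34) → (246.70,46.25) → (188.65,32.63) → (126.87,16.47)

[3] `<polygon>` closed polygon, #000000→cut S886 F926: (20.00,79.53) → (213.66,34.04) → (286.61,8.82) → (20.00,79.53) (closed)

[4] `<polyline>` open polyline, #000000→cut S886 F926: (189.42,86.40) → (379.22,48.56) → (374.66,73.05) → (311.49,31.25) → (218.00,57.60) → (17.84,65.20)

G21
G90
G00 X139.24 Y23.16
M4 S886
G01 X118.11 Y62.32 F926
G01 X162.59 Y61.04
G01 X139.24 Y23.16
M5
G00 X351.64 Y65.89
M4 S886
G01 X301.03 Y57.34 F926
G01 X246.70 Y46.25
G01 X188.65 Y32.63
G01 X126.87 Y16.47
M5
G00 X20.00 Y79.53
M4 S886
G01 X213.66 Y34.04 F926
G01 X286.61 Y8.82
G01 X20.00 Y79.53
M5
G00 X189.42 Y86.40
M4 S886
G01 X379.22 Y48.56 F926
G01 X374.66 Y73.05
G01 X311.49 Y31.25
G01 X218.00 Y57.60
G01 X17.84 Y65.20
M5
G00 X0.00 Y0.00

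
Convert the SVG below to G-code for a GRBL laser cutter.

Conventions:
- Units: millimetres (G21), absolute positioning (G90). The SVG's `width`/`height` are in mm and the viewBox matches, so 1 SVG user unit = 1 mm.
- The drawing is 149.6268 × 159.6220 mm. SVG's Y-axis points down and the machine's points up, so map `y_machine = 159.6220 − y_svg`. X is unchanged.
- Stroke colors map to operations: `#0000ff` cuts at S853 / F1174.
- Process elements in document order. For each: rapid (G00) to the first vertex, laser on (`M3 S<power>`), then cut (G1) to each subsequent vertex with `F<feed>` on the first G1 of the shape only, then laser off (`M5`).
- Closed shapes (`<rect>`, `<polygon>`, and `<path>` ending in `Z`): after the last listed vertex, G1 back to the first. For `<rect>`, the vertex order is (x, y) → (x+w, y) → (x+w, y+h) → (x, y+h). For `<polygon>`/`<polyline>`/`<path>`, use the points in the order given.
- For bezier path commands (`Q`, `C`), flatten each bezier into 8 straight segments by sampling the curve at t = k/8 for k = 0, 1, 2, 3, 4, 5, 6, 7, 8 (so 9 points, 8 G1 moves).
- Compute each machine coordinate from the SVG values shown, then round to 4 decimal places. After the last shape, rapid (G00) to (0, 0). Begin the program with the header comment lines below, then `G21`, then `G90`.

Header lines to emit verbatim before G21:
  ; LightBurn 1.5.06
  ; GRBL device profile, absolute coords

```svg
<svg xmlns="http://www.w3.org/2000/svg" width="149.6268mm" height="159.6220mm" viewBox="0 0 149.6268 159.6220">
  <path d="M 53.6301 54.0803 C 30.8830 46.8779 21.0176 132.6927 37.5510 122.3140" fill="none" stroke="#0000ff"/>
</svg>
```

; LightBurn 1.5.06
; GRBL device profile, absolute coords
G21
G90
G00 X53.6301 Y105.5417
M3 S853
G1 X45.7302 Y104.2520 F1174
G1 X39.1963 Y96.4592
G1 X34.1869 Y84.3807
G1 X30.8604 Y70.2337
G1 X29.3751 Y56.2357
G1 X29.8895 Y44.6038
G1 X32.5620 Y37.5555
G1 X37.5510 Y37.3080
M5
G00 X0.0000 Y0.0000

viewBox `0 0 149.6268 159.6220` with mm width/height → 1 unit = 1 mm. Flip: y_m = 159.6220 − y_svg.

**Shape 1** — `<path>` cubic bezier, stroke `#0000ff` → cut (S853, F1174). Control points (SVG): P0=(53.6301,54.0803), P1=(30.8830,46.8779), P2=(21.0176,132.6927), P3=(37.5510,122.3140); sampled at t=k/8. Machine vertices: (53.6301,105.5417) → (45.7302,104.2520) → (39.1963,96.4592) → (34.1869,84.3807) → (30.8604,70.2337) → (29.3751,56.2357) → (29.8895,44.6038) → (32.5620,37.5555) → (37.5510,37.3080). Open path.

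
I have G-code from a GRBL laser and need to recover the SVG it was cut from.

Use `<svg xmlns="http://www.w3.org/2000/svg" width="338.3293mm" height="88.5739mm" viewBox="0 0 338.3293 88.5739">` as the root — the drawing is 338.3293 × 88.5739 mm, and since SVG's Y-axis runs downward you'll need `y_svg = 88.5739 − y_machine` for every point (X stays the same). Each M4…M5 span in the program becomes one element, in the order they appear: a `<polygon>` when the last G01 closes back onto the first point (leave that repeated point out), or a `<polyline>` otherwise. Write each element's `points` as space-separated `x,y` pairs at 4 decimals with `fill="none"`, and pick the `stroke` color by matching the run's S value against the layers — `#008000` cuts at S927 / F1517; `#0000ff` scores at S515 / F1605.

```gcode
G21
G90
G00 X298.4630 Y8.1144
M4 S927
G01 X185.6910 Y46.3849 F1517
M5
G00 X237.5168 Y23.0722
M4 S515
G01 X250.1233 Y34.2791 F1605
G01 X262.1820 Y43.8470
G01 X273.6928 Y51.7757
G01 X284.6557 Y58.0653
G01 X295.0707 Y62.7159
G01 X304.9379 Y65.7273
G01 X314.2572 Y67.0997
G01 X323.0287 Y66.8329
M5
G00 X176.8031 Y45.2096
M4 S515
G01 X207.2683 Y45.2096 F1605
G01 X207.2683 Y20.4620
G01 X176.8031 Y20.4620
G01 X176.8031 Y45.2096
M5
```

Machine Y-up, SVG Y-down with viewBox height 88.5739, so y_svg = 88.5739 − y_machine; X carries over.

Run 1: the run's S927 means `#008000` (cut). The run is open, so emit a `<polyline>` with points (Y-flipped): 298.4630,80.4595 185.6910,42.1890.

Run 2: S515 ⇒ score layer `#0000ff`. The run is open, so emit a `<polyline>` with points (Y-flipped): 237.5168,65.5017 250.1233,54.2948 262.1820,44.7269 273.6928,36.7982 284.6557,30.5086 295.0707,25.8580 304.9379,22.8466 314.2572,21.4742 323.0287,21.7410.

Run 3: S515 ⇒ score layer `#0000ff`. The run returns to its start, so emit a `<polygon>` with points (Y-flipped): 176.8031,43.3643 207.2683,43.3643 207.2683,68.1119 176.8031,68.1119.

<svg xmlns="http://www.w3.org/2000/svg" width="338.3293mm" height="88.5739mm" viewBox="0 0 338.3293 88.5739">
  <polyline points="298.4630,80.4595 185.6910,42.1890" fill="none" stroke="#008000"/>
  <polyline points="237.5168,65.5017 250.1233,54.2948 262.1820,44.7269 273.6928,36.7982 284.6557,30.5086 295.0707,25.8580 304.9379,22.8466 314.2572,21.4742 323.0287,21.7410" fill="none" stroke="#0000ff"/>
  <polygon points="176.8031,43.3643 207.2683,43.3643 207.2683,68.1119 176.8031,68.1119" fill="none" stroke="#0000ff"/>
</svg>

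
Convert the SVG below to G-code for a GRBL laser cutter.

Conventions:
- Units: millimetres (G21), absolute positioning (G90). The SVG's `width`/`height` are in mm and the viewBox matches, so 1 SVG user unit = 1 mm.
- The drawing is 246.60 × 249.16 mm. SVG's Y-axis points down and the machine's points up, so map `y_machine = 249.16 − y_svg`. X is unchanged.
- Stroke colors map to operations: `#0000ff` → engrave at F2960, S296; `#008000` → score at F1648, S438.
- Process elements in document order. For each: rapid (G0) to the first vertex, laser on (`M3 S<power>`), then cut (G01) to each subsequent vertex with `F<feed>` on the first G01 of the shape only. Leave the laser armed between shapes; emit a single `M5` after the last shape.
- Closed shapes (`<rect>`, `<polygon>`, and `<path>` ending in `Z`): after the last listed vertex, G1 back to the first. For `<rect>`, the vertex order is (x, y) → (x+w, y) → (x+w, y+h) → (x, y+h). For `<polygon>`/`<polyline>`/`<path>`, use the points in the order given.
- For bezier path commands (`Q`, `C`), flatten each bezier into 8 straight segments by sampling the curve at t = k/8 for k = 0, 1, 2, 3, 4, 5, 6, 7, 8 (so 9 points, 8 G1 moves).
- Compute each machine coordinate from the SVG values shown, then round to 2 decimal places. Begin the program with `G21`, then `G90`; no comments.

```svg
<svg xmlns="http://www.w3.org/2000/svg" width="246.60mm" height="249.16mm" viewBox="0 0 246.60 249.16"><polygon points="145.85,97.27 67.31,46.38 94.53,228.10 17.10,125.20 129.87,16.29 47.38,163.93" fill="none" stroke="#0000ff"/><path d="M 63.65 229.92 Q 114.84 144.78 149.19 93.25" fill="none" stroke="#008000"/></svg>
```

G21
G90
G0 X145.85 Y151.89
M3 S296
G01 X67.31 Y202.78 F2960
G01 X94.53 Y21.06
G01 X17.10 Y123.96
G01 X129.87 Y232.87
G01 X47.38 Y85.23
G01 X145.85 Y151.89
G0 X63.65 Y19.24
M3 S438
G01 X76.18 Y40.00 F1648
G01 X88.19 Y59.71
G01 X99.67 Y78.37
G01 X110.63 Y95.98
G01 X121.06 Y112.54
G01 X130.96 Y128.04
G01 X140.34 Y142.50
G01 X149.19 Y155.91
M5

viewBox `0 0 246.60 249.16` with mm width/height → 1 unit = 1 mm. Flip: y_m = 249.16 − y_svg.

**Shape 1** — `<polygon>` closed polygon, stroke `#0000ff` → engrave (S296, F2960). Machine vertices: (145.85,151.89) → (67.31,202.78) → (94.53,21.06) → (17.10,123.96) → (129.87,232.87) → (47.38,85.23) → (145.85,151.89). Closed: final G1 returns to the first vertex.

**Shape 2** — `<path>` quadratic bezier, stroke `#008000` → score (S438, F1648). Control points (SVG): P0=(63.65,229.92), P1=(114.84,144.78), P2=(149.19,93.25); sampled at t=k/8. Machine vertices: (63.65,19.24) → (76.18,40.00) → (88.19,59.71) → (99.67,78.37) → (110.63,95.98) → (121.06,112.54) → (130.96,128.04) → (140.34,142.50) → (149.19,155.91). Open path.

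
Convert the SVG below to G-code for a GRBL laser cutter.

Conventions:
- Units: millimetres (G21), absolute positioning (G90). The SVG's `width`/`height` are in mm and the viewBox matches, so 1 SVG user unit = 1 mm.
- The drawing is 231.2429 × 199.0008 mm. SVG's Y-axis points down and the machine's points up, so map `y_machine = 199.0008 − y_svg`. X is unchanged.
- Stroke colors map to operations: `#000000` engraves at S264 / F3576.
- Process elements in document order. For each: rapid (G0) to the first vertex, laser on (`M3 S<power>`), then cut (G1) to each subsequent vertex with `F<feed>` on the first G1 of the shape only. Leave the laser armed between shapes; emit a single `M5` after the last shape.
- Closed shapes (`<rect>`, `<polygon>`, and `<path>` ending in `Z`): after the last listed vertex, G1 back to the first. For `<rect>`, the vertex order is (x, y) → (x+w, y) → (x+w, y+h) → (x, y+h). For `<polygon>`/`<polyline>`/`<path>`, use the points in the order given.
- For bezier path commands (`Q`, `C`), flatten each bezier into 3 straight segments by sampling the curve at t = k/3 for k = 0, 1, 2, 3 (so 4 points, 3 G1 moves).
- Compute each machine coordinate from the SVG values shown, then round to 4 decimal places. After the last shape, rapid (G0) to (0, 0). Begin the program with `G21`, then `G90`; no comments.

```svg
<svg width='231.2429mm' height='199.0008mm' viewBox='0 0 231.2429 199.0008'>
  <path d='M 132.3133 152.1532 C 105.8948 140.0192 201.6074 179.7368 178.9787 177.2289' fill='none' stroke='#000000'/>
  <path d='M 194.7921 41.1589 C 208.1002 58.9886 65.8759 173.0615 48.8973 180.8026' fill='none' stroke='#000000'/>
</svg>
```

viewBox `0 0 231.2429 199.0008` with mm width/height → 1 unit = 1 mm. Flip: y_m = 199.0008 − y_svg.

**Shape 1** — `<path>` cubic bezier, stroke `#000000` → engrave (S264, F3576). Control points (SVG): P0=(132.3133,152.1532), P1=(105.8948,140.0192), P2=(201.6074,179.7368), P3=(178.9787,177.2289); sampled at t=k/3. Machine vertices: (132.3133,46.8476) → (137.6988,45.1821) → (171.0667,29.8548) → (178.9787,21.7719). Open path.

**Shape 2** — `<path>` cubic bezier, stroke `#000000` → engrave (S264, F3576). Control points (SVG): P0=(194.7921,41.1589), P1=(208.1002,58.9886), P2=(65.8759,173.0615), P3=(48.8973,180.8026); sampled at t=k/3. Machine vertices: (194.7921,157.8419) → (166.6553,115.4339) → (97.2253,53.8805) → (48.8973,18.1982). Open path.

G21
G90
G0 X132.3133 Y46.8476
M3 S264
G1 X137.6988 Y45.1821 F3576
G1 X171.0667 Y29.8548
G1 X178.9787 Y21.7719
G0 X194.7921 Y157.8419
M3 S264
G1 X166.6553 Y115.4339 F3576
G1 X97.2253 Y53.8805
G1 X48.8973 Y18.1982
M5
G0 X0.0000 Y0.0000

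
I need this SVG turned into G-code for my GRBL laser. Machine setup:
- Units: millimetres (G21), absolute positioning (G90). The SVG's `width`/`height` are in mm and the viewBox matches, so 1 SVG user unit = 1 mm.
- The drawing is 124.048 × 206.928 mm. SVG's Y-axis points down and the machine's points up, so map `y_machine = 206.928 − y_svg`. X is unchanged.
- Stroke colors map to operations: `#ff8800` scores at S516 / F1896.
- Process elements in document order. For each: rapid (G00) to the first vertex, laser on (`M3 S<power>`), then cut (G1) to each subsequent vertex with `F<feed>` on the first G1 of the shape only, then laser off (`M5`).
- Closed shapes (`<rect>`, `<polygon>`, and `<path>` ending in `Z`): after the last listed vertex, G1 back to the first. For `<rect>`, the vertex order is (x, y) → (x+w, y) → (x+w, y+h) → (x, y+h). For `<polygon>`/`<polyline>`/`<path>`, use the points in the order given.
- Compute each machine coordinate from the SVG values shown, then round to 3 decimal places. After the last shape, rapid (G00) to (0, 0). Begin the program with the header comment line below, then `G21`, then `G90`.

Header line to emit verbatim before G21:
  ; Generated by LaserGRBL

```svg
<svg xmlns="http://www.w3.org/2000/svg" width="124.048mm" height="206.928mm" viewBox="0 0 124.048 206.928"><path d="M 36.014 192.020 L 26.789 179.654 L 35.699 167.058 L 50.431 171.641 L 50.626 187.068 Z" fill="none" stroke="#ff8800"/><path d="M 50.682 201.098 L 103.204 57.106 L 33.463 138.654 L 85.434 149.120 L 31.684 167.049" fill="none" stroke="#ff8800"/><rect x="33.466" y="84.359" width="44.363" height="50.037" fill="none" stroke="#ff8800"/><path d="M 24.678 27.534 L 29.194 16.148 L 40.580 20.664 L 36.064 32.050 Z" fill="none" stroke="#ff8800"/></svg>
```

; Generated by LaserGRBL
G21
G90
G00 X36.014 Y14.908
M3 S516
G1 X26.789 Y27.274 F1896
G1 X35.699 Y39.870
G1 X50.431 Y35.287
G1 X50.626 Y19.860
G1 X36.014 Y14.908
M5
G00 X50.682 Y5.830
M3 S516
G1 X103.204 Y149.822 F1896
G1 X33.463 Y68.274
G1 X85.434 Y57.808
G1 X31.684 Y39.879
M5
G00 X33.466 Y122.569
M3 S516
G1 X77.829 Y122.569 F1896
G1 X77.829 Y72.532
G1 X33.466 Y72.532
G1 X33.466 Y122.569
M5
G00 X24.678 Y179.394
M3 S516
G1 X29.194 Y190.780 F1896
G1 X40.580 Y186.264
G1 X36.064 Y174.878
G1 X24.678 Y179.394
M5
G00 X0.000 Y0.000

1 u = 1 mm; y_m = 206.928 − y.

[1] `<path>` regular polygon, #ff8800→score S516 F1896: (36.014,14.908) → (26.789,27.274) → (35.699,39.870) → (50.431,35.287) → (50.626,19.860) → (36.014,14.908) (closed)

[2] `<path>` open polyline, #ff8800→score S516 F1896: (50.682,5.830) → (103.204,149.822) → (33.463,68.274) → (85.434,57.808) → (31.684,39.879)

[3] `<rect>` rectangle, #ff8800→score S516 F1896: (33.466,122.569) → (77.829,122.569) → (77.829,72.532) → (33.466,72.532) → (33.466,122.569) (closed)

[4] `<path>` regular polygon, #ff8800→score S516 F1896: (24.678,179.394) → (29.194,190.780) → (40.580,186.264) → (36.064,174.878) → (24.678,179.394) (closed)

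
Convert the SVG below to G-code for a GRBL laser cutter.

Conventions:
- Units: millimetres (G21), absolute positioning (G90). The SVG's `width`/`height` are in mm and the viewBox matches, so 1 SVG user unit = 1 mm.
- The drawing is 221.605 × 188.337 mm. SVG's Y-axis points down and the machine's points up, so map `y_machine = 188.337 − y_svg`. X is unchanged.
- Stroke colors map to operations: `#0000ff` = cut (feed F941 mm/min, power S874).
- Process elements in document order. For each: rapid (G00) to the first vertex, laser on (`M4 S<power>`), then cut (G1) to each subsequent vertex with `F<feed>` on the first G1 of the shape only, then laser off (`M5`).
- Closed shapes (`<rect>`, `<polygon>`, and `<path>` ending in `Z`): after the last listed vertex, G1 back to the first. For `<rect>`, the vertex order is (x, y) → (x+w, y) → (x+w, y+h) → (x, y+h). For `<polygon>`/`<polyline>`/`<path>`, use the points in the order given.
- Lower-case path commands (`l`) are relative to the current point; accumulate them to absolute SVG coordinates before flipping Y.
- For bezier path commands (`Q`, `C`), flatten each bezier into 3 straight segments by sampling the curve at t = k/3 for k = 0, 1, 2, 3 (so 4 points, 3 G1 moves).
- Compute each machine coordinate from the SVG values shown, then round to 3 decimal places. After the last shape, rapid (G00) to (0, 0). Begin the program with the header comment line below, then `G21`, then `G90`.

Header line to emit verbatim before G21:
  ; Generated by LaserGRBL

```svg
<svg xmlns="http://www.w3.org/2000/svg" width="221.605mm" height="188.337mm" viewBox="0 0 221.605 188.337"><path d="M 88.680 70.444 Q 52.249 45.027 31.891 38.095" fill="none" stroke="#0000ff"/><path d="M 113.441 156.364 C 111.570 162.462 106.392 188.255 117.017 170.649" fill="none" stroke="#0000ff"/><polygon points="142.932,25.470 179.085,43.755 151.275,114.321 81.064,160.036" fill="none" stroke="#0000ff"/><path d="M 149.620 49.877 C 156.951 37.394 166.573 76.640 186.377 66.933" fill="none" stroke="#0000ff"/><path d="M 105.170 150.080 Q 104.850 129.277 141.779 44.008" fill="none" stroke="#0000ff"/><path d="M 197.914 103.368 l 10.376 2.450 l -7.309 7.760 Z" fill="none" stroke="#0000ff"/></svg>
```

; Generated by LaserGRBL
G21
G90
G00 X88.680 Y117.893
M4 S874
G1 X66.179 Y132.784 F941
G1 X47.249 Y143.567
G1 X31.891 Y150.242
M5
G00 X113.441 Y31.973
M4 S874
G1 X111.175 Y21.647 F941
G1 X110.952 Y12.212
G1 X117.017 Y17.688
M5
G00 X142.932 Y162.867
M4 S874
G1 X179.085 Y144.582 F941
G1 X151.275 Y74.016
G1 X81.064 Y28.301
G1 X142.932 Y162.867
M5
G00 X149.620 Y138.460
M4 S874
G1 X158.007 Y137.429 F941
G1 X169.675 Y124.286
G1 X186.377 Y121.404
M5
G00 X105.170 Y38.257
M4 S874
G1 X109.095 Y59.289 F941
G1 X121.298 Y94.646
G1 X141.779 Y144.329
M5
G00 X197.914 Y84.969
M4 S874
G1 X208.290 Y82.519 F941
G1 X200.981 Y74.759
G1 X197.914 Y84.969
M5
G00 X0.000 Y0.000

1 u = 1 mm; y_m = 188.337 − y.

[1] `<path>` quadratic bezier, #0000ff→cut S874 F941: (88.680,117.893) → (66.179,132.784) → (47.249,143.567) → (31.891,150.242)

[2] `<path>` cubic bezier, #0000ff→cut S874 F941: (113.441,31.973) → (111.175,21.647) → (110.952,12.212) → (117.017,17.688)

[3] `<polygon>` closed polygon, #0000ff→cut S874 F941: (142.932,162.867) → (179.085,144.582) → (151.275,74.016) → (81.064,28.301) → (142.932,162.867) (closed)

[4] `<path>` cubic bezier, #0000ff→cut S874 F941: (149.620,138.460) → (158.007,137.429) → (169.675,124.286) → (186.377,121.404)

[5] `<path>` quadratic bezier, #0000ff→cut S874 F941: (105.170,38.257) → (109.095,59.289) → (121.298,94.646) → (141.779,144.329)

[6] `<path>` regular polygon, #0000ff→cut S874 F941: (197.914,84.969) → (208.290,82.519) → (200.981,74.759) → (197.914,84.969) (closed)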